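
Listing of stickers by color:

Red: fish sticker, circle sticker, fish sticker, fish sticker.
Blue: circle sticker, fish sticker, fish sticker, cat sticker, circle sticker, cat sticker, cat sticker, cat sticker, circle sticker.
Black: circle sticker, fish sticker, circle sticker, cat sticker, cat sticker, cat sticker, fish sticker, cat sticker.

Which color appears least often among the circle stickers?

Counts by color (restricted to circle stickers): blue 3, black 2, red 1.
The minimum is 1, held uniquely by red.

red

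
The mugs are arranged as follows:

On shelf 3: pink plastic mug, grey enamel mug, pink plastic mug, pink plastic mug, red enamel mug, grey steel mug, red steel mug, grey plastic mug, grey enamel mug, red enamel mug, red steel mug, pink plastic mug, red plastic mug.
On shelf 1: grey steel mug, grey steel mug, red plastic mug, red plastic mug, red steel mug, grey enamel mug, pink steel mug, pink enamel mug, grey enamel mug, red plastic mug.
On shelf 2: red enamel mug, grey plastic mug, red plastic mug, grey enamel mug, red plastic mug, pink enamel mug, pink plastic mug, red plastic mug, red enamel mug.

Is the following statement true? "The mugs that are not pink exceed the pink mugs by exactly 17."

There are 24 mugs that are not pink.
There are 8 pink mugs.
The claim requires 24 − 8 (= 16) to equal 17, which does not hold.

False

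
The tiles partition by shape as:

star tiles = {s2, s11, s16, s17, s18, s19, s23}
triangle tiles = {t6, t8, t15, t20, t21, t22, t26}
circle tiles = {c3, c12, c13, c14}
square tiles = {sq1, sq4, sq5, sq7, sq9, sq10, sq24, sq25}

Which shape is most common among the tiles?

Counts by shape: square 8, star 7, triangle 7, circle 4.
The maximum is 8, held uniquely by square.

square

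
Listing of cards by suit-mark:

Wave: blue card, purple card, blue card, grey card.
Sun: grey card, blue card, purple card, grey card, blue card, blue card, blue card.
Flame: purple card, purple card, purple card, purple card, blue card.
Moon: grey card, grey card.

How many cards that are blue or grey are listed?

blue: 7; grey: 5; together 7 + 5 = 12.

12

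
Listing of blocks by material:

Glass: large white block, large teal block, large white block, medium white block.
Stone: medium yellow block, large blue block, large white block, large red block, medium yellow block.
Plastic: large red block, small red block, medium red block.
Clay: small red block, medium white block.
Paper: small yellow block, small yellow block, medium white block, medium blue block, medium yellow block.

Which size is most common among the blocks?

medium

Counts by size: medium 8, large 7, small 4.
The maximum is 8, held uniquely by medium.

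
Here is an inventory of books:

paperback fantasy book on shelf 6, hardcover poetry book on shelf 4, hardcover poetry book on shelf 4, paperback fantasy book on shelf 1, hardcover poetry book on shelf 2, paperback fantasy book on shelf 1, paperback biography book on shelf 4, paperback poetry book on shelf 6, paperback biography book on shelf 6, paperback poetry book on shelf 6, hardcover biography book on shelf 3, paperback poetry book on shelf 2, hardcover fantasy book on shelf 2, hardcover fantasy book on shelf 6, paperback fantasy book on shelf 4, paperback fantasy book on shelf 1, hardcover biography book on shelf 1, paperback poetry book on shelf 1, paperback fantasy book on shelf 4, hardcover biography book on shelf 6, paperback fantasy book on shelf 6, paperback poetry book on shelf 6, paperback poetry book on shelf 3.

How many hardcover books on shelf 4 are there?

2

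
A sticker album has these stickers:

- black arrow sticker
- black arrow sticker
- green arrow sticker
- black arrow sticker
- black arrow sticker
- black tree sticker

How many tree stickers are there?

1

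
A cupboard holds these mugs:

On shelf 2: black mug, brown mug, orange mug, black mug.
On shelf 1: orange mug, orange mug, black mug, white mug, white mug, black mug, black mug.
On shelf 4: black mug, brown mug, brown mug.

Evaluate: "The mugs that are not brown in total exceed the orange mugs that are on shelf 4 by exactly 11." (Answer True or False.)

True

There are 11 mugs that are not brown.
There are 0 orange mugs on shelf 4.
The claim requires 11 − 0 (= 11) to equal 11, which holds.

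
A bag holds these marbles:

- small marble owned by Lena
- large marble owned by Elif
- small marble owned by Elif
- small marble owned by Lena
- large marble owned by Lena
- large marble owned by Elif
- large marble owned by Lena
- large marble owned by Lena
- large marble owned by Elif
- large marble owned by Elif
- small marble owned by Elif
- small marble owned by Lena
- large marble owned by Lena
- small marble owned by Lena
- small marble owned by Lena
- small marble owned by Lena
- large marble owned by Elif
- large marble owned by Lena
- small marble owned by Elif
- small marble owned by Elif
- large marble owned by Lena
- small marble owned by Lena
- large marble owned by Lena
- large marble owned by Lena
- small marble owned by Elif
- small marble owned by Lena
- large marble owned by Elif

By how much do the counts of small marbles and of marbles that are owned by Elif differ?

2

small marbles: 13. marbles owned by Elif: 11.
|13 − 11| = 13 − 11 = 2.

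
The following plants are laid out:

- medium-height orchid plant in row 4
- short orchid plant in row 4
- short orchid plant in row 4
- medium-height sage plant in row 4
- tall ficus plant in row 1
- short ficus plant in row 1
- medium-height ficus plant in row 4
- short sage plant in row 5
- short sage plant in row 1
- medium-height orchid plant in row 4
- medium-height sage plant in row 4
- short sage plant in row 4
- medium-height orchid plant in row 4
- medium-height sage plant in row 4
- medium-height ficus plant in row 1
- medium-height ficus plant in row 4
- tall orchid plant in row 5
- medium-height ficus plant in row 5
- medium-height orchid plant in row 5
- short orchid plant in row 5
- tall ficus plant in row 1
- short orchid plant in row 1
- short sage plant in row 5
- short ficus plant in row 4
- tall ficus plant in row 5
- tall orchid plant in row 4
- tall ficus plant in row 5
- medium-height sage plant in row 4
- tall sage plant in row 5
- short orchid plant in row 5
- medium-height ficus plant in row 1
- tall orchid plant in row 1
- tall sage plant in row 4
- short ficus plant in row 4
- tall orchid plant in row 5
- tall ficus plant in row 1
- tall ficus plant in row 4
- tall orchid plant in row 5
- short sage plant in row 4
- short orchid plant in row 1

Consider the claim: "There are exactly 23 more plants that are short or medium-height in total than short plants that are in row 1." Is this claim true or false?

True

plants that are short or medium-height: 27.
short plants in row 1: 4.
The claim requires 27 − 4 (= 23) to equal 23, which holds.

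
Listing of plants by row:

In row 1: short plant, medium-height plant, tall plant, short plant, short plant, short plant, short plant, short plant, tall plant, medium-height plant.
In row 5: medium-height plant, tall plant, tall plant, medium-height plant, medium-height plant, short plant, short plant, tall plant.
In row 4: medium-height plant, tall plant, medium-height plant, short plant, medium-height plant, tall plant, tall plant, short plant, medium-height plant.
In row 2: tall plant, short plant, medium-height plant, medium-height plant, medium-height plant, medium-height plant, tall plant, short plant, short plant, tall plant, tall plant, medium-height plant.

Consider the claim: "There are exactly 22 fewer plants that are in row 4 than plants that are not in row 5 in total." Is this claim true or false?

True

plants in row 4: 9.
plants that are not in row 5: 31.
The claim requires 31 − 9 (= 22) to equal 22, which holds.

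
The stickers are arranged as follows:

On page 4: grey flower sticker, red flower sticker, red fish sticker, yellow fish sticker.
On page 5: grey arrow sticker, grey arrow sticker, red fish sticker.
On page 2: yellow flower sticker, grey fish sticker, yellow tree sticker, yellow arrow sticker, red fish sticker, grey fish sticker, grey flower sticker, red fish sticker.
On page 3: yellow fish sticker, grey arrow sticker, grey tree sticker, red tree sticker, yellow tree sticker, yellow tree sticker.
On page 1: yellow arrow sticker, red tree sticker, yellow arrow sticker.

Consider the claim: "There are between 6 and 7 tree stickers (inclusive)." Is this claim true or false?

True

|tree stickers| = 6.
The claim requires 6 ≤ 6 ≤ 7, which holds.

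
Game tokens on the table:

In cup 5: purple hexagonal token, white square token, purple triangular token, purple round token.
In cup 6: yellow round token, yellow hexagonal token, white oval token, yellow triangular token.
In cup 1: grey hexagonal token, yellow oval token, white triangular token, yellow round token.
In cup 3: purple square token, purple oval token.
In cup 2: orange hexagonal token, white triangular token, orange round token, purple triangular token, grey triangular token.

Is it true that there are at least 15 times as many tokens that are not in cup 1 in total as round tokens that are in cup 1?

There are 15 tokens that are not in cup 1.
There is 1 round token in cup 1.
The claim requires 15 ≥ 15 × 1 = 15, which holds.

True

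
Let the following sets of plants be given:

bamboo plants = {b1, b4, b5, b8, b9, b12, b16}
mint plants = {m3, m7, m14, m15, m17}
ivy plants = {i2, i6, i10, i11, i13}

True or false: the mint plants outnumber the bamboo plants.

False

mint plants: 5.
bamboo plants: 7.
The claim requires 5 > 7, which does not hold.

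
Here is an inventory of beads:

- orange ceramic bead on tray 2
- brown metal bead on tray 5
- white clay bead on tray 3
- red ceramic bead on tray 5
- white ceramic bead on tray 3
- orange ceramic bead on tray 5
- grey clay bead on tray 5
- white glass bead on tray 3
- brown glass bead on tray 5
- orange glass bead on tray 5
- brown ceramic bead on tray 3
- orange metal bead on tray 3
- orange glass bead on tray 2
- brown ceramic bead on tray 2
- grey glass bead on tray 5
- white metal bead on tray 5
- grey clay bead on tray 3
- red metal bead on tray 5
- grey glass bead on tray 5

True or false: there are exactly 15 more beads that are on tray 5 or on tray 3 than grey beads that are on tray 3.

There are 16 beads on tray 5 or on tray 3.
There is 1 grey bead on tray 3.
The claim requires 16 − 1 (= 15) to equal 15, which holds.

True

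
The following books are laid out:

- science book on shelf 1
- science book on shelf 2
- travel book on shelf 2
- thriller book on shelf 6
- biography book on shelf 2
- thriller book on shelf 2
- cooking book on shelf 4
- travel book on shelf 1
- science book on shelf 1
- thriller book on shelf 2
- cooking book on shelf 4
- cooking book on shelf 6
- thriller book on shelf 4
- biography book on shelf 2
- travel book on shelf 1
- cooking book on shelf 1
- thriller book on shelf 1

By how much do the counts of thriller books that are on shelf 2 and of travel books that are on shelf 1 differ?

thriller books on shelf 2: 2. travel books on shelf 1: 2.
|2 − 2| = 2 − 2 = 0.

0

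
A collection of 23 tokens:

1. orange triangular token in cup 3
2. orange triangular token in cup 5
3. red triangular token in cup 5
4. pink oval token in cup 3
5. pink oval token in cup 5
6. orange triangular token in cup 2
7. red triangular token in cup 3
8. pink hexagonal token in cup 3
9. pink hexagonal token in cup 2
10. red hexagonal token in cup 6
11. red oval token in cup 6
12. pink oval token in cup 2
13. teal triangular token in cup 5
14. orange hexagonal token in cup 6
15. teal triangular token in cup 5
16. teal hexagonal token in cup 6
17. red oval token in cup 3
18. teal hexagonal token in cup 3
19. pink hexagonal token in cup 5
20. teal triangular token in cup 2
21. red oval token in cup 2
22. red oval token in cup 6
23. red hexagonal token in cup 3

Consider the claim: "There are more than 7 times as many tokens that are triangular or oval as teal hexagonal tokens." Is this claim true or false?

True

There are 15 tokens that are triangular or oval.
There are 2 teal hexagonal tokens.
The claim requires 15 > 7 × 2 = 14, which holds.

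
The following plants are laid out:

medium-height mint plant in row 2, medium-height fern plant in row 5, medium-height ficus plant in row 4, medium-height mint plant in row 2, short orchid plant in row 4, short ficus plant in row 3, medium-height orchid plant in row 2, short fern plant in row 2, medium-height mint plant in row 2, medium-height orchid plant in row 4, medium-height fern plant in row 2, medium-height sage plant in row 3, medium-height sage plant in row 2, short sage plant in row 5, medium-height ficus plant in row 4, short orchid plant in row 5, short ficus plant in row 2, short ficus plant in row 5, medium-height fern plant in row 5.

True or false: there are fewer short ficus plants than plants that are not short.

|short ficus plants| = 3.
|plants that are not short| = 12.
The claim requires 3 < 12, which holds.

True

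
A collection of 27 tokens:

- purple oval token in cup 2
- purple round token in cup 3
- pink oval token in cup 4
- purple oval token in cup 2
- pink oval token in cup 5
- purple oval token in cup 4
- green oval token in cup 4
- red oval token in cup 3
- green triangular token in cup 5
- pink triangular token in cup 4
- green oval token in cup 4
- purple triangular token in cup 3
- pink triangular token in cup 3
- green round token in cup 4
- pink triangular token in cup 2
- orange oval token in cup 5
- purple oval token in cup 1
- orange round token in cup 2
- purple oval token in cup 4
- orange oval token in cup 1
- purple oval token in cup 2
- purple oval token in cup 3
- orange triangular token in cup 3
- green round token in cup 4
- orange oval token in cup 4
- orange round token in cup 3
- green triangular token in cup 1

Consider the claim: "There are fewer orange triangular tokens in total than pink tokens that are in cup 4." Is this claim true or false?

|orange triangular tokens| = 1.
|pink tokens in cup 4| = 2.
The claim requires 1 < 2, which holds.

True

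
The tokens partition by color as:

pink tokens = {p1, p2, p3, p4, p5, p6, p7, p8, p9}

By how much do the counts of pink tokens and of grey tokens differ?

pink tokens: 9. grey tokens: 0.
|9 − 0| = 9 − 0 = 9.

9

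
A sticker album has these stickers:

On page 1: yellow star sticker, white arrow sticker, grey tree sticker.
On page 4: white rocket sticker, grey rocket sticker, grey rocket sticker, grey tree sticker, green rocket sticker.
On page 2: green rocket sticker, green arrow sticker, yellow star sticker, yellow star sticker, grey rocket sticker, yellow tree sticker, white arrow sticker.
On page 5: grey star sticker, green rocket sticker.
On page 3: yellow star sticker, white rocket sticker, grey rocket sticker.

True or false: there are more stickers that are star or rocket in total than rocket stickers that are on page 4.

stickers that are star or rocket: 14.
rocket stickers on page 4: 4.
The claim requires 14 > 4, which holds.

True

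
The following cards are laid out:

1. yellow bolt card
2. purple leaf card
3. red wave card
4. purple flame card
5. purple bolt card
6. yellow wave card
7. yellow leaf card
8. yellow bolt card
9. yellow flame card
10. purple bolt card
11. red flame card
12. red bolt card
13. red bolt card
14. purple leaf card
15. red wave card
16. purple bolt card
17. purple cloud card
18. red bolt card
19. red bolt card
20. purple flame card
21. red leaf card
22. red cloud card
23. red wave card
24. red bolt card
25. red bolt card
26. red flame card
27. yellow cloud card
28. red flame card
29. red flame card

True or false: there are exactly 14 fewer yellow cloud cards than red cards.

True

yellow cloud cards: 1.
red cards: 15.
The claim requires 15 − 1 (= 14) to equal 14, which holds.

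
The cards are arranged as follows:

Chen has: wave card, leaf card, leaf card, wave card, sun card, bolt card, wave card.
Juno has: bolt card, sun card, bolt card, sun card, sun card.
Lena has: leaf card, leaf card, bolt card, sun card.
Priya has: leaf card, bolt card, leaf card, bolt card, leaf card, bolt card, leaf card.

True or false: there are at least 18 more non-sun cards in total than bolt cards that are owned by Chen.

There are 18 non-sun cards.
Count of bolt cards owned by Chen: 1.
The claim requires 18 − 1 = 17 ≥ 18, which does not hold.

False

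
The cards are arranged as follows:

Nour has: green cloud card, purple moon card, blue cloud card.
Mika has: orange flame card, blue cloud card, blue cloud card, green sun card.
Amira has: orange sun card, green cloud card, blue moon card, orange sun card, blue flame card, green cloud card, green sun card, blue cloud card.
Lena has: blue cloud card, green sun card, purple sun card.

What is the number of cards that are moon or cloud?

cloud: 8; moon: 2; together 8 + 2 = 10.

10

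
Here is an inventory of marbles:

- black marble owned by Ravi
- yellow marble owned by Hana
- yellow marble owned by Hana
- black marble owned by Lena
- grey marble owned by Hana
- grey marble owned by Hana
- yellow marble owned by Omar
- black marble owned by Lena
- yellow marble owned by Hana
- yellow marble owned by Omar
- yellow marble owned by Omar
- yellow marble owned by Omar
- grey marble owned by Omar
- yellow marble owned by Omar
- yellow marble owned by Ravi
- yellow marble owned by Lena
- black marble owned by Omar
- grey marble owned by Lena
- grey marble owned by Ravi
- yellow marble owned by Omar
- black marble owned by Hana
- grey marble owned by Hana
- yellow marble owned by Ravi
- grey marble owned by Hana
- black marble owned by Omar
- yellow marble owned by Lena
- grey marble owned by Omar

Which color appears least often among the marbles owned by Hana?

Counts by color (restricted to marbles owned by Hana): grey 4, yellow 3, black 1.
The minimum is 1, held uniquely by black.

black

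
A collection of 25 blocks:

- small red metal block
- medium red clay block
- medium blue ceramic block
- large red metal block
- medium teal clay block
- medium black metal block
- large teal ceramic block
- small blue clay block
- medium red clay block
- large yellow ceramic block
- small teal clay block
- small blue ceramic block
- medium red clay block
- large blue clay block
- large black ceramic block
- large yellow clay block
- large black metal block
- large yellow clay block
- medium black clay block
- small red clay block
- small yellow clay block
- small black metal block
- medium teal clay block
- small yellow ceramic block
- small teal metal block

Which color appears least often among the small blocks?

Counts by color (restricted to small blocks): teal 2, red 2, yellow 2, blue 2, black 1.
The minimum is 1, held uniquely by black.

black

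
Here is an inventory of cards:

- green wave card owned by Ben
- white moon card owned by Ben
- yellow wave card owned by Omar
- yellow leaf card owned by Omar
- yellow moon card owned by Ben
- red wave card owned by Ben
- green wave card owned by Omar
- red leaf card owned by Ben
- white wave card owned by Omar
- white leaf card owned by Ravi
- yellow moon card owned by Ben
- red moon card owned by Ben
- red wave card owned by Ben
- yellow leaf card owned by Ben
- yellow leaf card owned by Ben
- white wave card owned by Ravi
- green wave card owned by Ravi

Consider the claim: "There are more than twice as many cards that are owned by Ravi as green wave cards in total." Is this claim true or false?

False

cards owned by Ravi: 3.
green wave cards: 3.
The claim requires 3 > 2 × 3 = 6, which does not hold.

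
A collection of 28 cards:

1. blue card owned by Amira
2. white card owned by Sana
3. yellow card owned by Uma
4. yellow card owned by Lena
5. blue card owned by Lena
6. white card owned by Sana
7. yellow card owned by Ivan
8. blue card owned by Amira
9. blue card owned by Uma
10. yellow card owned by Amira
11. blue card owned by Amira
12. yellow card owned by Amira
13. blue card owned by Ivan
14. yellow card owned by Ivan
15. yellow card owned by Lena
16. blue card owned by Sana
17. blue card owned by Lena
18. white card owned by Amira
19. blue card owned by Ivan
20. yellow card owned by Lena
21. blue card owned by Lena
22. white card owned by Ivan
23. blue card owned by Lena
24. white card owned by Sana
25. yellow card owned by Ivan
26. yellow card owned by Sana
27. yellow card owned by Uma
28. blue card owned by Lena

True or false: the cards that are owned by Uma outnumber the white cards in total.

False

cards owned by Uma: 3.
white cards: 5.
The claim requires 3 > 5, which does not hold.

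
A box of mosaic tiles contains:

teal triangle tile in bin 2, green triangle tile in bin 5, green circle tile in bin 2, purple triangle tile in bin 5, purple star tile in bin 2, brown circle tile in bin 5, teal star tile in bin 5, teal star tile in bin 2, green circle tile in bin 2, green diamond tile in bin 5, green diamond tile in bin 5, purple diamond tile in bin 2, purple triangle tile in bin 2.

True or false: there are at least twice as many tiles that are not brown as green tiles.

True

There are 12 tiles that are not brown.
There are 5 green tiles.
The claim requires 12 ≥ 2 × 5 = 10, which holds.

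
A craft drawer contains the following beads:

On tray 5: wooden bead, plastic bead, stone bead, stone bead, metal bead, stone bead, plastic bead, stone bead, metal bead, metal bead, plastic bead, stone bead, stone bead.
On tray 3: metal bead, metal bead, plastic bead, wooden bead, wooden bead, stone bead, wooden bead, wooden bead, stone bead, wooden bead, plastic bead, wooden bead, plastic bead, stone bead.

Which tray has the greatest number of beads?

Counts by tray: tray 3→14, tray 5→13.
The maximum is 14, held uniquely by tray 3.

tray 3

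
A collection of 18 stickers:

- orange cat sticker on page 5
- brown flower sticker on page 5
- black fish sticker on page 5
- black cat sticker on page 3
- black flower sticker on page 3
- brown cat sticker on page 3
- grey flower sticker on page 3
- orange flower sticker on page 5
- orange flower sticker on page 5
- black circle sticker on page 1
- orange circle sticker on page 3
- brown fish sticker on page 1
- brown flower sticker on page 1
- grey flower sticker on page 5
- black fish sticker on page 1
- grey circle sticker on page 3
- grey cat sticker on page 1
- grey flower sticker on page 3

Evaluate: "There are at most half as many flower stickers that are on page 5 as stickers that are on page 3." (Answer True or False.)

False

There are 4 flower stickers on page 5.
There are 7 stickers on page 3.
The claim requires 2 × 4 = 8 ≤ 7, which does not hold.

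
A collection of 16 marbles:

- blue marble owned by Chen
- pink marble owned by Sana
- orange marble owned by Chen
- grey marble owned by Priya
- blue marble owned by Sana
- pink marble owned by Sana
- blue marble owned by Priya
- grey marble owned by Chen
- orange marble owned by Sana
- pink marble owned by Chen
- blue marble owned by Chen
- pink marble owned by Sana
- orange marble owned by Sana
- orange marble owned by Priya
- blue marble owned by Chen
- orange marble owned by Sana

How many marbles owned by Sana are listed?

7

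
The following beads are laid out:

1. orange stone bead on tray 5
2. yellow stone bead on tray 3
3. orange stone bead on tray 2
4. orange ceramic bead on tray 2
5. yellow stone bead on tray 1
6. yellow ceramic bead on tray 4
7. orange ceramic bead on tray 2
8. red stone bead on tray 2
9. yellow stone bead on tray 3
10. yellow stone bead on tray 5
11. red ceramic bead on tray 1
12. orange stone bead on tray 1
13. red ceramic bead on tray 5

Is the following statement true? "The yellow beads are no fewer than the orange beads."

True

There are 5 yellow beads.
There are 5 orange beads.
The claim requires 5 ≥ 5, which holds.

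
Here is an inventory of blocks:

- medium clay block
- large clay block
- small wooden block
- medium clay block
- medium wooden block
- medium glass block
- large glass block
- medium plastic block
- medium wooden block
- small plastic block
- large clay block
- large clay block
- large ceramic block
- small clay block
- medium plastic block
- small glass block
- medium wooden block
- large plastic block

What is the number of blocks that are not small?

14

Total blocks: 18; with the excluded value: 4; remaining 18 − 4 = 14.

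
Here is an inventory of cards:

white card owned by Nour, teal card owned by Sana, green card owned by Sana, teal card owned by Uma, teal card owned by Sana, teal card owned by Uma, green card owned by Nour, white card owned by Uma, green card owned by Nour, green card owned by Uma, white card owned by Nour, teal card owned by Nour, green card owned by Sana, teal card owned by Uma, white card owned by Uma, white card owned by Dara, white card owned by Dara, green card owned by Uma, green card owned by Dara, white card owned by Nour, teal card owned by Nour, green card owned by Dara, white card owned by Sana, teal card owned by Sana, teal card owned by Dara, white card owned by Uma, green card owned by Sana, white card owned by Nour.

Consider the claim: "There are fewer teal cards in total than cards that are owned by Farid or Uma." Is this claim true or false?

teal cards: 9.
cards owned by Farid or Uma: 8.
The claim requires 9 < 8, which does not hold.

False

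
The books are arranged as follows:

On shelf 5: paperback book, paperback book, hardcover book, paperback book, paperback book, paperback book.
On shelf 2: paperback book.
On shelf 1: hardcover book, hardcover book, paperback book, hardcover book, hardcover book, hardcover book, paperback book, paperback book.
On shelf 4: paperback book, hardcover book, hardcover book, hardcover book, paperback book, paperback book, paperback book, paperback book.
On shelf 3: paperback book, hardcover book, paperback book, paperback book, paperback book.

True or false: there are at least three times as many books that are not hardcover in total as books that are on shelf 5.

True

|books that are not hardcover| = 18.
|books on shelf 5| = 6.
The claim requires 18 ≥ 3 × 6 = 18, which holds.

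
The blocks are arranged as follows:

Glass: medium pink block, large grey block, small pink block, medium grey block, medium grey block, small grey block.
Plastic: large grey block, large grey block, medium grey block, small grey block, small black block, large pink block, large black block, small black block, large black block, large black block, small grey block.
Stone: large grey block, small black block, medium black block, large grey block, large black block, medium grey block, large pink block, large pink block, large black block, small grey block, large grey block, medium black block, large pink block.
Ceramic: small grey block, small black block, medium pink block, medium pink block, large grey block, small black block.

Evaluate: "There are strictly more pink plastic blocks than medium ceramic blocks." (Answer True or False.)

There is 1 pink plastic block.
There are 2 medium ceramic blocks.
The claim requires 1 > 2, which does not hold.

False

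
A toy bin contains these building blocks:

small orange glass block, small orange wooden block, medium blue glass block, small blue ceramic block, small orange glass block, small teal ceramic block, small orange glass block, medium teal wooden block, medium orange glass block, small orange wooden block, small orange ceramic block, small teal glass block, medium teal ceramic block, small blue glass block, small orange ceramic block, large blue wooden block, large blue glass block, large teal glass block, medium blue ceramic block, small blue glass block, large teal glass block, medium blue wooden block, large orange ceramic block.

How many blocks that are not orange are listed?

14

Total blocks: 23; with the excluded value: 9; remaining 23 − 9 = 14.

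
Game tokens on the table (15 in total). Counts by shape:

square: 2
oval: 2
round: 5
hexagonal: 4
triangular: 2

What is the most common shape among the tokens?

round

Counts by shape: round 5, hexagonal 4, triangular 2, square 2, oval 2.
The maximum is 5, held uniquely by round.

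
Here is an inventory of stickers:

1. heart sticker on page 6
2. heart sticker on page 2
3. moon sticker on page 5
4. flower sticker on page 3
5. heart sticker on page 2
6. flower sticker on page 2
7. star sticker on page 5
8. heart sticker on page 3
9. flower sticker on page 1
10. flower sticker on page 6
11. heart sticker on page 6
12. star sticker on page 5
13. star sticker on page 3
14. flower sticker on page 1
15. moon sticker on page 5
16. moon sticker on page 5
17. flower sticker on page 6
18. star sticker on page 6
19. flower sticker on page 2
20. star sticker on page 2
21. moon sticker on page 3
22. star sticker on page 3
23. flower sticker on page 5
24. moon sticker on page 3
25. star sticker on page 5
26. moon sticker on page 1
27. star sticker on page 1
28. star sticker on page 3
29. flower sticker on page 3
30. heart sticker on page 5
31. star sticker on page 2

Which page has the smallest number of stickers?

Counts by page: page 3→8, page 5→8, page 2→6, page 6→5, page 1→4.
The minimum is 4, held uniquely by page 1.

page 1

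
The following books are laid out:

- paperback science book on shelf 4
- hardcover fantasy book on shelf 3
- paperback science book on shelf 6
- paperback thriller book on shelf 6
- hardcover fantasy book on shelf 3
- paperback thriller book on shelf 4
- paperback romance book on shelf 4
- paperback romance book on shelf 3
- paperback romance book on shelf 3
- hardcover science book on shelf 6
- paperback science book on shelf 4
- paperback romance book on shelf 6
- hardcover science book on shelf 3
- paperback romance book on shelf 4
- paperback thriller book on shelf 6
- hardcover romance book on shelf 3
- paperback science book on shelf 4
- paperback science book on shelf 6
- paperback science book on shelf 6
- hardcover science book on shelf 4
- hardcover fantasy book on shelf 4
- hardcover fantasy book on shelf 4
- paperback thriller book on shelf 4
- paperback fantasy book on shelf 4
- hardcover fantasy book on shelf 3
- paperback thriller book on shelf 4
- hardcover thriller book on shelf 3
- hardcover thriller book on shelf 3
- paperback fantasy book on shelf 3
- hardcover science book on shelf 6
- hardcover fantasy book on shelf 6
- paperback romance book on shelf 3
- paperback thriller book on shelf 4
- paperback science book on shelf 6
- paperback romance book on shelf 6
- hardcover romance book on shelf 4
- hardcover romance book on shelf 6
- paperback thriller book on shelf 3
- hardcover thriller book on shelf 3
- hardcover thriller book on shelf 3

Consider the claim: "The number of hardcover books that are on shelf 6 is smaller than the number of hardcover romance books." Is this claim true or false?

hardcover books on shelf 6: 4.
hardcover romance books: 3.
The claim requires 4 < 3, which does not hold.

False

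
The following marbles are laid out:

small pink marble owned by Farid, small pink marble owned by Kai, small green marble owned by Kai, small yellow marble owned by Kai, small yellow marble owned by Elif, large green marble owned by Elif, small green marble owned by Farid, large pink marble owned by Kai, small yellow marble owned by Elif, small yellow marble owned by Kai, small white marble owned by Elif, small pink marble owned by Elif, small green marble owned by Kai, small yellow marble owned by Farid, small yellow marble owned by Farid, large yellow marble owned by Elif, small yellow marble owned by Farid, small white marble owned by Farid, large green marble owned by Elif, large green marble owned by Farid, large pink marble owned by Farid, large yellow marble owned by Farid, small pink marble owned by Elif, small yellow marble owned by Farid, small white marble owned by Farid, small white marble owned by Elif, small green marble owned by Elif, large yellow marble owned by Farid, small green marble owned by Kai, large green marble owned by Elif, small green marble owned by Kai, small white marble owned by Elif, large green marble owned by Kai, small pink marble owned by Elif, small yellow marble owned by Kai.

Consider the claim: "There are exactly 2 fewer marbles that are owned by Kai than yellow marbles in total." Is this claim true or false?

True

Count of marbles owned by Kai: 10.
There are 12 yellow marbles.
The claim requires 12 − 10 (= 2) to equal 2, which holds.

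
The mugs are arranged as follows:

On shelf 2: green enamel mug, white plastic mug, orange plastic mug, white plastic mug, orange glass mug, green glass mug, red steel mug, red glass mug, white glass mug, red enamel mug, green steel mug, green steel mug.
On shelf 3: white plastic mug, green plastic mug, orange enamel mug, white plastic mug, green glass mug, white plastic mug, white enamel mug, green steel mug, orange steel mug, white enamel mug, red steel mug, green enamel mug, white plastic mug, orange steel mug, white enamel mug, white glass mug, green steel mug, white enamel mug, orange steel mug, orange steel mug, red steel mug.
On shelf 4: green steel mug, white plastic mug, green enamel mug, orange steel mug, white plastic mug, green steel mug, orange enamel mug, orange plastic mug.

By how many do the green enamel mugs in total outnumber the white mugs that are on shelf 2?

0

green enamel mugs: 3.
white mugs on shelf 2: 3.
3 − 3 = 0.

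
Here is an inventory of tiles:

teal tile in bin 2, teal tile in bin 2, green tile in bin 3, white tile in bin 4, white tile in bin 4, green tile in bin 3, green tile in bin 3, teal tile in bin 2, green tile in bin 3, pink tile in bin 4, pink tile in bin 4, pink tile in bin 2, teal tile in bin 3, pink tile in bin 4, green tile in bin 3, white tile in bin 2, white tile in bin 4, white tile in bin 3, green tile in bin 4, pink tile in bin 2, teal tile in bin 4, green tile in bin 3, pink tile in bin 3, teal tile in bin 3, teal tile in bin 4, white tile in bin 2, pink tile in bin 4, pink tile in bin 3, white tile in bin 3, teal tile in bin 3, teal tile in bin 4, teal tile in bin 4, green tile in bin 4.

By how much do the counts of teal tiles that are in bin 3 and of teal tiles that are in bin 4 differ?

teal tiles in bin 3: 3. teal tiles in bin 4: 4.
|3 − 4| = 4 − 3 = 1.

1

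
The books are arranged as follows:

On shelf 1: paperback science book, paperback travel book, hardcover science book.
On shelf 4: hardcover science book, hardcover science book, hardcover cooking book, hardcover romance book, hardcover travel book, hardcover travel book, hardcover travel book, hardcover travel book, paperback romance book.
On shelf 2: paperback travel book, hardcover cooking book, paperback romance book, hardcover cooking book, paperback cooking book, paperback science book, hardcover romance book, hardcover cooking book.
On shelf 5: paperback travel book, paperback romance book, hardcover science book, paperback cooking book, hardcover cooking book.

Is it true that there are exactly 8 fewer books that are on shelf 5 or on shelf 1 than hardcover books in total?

There are 8 books on shelf 5 or on shelf 1.
There are 15 hardcover books.
The claim requires 15 − 8 (= 7) to equal 8, which does not hold.

False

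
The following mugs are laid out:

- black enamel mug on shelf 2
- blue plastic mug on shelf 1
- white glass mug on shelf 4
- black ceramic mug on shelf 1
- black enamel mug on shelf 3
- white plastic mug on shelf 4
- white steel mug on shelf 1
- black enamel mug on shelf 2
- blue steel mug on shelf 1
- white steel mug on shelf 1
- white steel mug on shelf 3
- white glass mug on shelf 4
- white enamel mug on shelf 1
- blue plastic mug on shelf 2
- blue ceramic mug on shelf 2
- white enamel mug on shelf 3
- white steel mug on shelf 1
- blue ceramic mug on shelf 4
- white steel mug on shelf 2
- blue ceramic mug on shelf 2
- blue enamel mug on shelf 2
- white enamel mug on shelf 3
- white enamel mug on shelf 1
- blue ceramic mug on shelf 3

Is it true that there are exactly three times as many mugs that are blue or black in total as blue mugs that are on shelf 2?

|mugs that are blue or black| = 12.
|blue mugs on shelf 2| = 4.
The claim requires 12 = 3 × 4 = 12, which holds.

True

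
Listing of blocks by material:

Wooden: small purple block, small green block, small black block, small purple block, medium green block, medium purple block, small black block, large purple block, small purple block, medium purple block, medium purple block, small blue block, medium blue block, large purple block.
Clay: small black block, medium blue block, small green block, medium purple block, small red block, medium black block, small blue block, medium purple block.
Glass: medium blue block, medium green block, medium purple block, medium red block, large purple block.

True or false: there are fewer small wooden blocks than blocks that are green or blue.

True

There are 7 small wooden blocks.
There are 9 blocks that are green or blue.
The claim requires 7 < 9, which holds.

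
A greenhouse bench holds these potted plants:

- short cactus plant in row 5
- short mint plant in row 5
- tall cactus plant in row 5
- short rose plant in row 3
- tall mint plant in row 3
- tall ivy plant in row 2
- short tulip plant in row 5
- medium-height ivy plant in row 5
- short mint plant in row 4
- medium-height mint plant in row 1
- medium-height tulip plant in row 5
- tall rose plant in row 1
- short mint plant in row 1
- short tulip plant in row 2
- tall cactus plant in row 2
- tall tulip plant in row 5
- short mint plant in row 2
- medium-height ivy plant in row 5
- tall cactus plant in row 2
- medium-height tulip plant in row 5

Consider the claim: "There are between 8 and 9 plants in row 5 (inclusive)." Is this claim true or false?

True

plants in row 5: 9.
The claim requires 8 ≤ 9 ≤ 9, which holds.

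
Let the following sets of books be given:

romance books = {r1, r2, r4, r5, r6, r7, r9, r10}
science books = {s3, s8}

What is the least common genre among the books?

science

Counts by genre: romance 8, science 2.
The minimum is 2, held uniquely by science.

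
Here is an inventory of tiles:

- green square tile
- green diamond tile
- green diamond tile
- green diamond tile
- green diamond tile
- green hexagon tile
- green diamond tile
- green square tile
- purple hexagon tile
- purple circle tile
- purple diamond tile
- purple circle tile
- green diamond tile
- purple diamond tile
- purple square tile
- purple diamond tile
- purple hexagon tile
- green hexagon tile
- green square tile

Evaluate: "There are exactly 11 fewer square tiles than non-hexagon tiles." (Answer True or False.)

True

square tiles: 4.
non-hexagon tiles: 15.
The claim requires 15 − 4 (= 11) to equal 11, which holds.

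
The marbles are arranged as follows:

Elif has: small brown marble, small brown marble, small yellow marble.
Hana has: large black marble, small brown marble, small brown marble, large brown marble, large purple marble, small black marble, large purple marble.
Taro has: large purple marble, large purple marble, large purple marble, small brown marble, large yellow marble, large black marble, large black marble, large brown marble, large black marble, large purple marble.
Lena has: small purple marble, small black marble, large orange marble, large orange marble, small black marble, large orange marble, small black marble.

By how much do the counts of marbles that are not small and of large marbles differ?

0

marbles that are not small: 16. large marbles: 16.
|16 − 16| = 16 − 16 = 0.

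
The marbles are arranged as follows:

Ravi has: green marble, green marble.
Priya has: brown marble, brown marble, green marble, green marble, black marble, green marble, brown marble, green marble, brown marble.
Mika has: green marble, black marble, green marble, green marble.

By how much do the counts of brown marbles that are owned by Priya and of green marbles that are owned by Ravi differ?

2

brown marbles owned by Priya: 4. green marbles owned by Ravi: 2.
|4 − 2| = 4 − 2 = 2.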